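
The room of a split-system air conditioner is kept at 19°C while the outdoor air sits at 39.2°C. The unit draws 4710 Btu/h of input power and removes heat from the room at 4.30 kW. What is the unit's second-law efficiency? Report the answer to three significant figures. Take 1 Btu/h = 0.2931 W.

0.215

Converting, Q̇_C = 4.300 kW = 14670 Btu/h, so COP_actual = Q̇_C/Ẇ = 14670/4710 = 3.115.
In absolute terms T_C = 292.15 K and T_H = 312.35 K, so ΔT = 20.20 K.
COP_Carnot = T_C/ΔT = 292.15/20.20 = 14.46.
η_II = COP_actual/COP_Carnot = 3.115/14.46 = 0.2154.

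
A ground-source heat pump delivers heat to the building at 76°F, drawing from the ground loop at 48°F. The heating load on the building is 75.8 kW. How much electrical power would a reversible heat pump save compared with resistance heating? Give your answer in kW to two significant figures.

In absolute terms T_C = 282.04 K and T_H = 297.59 K, so ΔT = 15.56 K.
COP_Carnot = T_H/ΔT = 297.59/15.56 = 19.13.
Resistance heating needs Ẇ_res = Q̇_H = 75.80 kW; the reversible heat pump needs only Ẇ_hp = Q̇_H/COP = 3.962 kW.
Saving = 75.80 − 3.962 = 71.84 kW.

72 kW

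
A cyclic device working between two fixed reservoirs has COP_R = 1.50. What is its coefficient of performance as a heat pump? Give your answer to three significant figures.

The first law on one cycle gives Q_H = Q_C + W, so Q_H/W = Q_C/W + 1.
COP_HP = COP_R + 1 = 1.50 + 1 = 2.50.

2.50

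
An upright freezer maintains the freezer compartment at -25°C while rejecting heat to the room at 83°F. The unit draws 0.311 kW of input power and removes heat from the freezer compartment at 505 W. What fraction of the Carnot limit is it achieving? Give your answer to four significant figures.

0.3490

Converting, Q̇_C = 505.0 W = 0.5050 kW, so COP_actual = Q̇_C/Ẇ = 0.5050/0.3110 = 1.624.
In absolute terms T_C = 248.15 K and T_H = 301.48 K, so ΔT = 53.33 K.
COP_Carnot = T_C/ΔT = 248.15/53.33 = 4.653.
η_II = COP_actual/COP_Carnot = 1.624/4.653 = 0.3490.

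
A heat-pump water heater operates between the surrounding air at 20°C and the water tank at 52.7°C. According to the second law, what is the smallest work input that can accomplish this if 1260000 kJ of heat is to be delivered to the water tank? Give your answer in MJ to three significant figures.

In absolute terms T_C = 293.15 K and T_H = 325.85 K, so ΔT = 32.70 K.
The reversible limit is COP_HP = T_H/ΔT = 9.965, so W_min = Q_H/COP = Q_H·ΔT/T_H.
W_min = 1260000 × 32.70/325.85 = 126400 kJ = 126.4 MJ.

126 MJ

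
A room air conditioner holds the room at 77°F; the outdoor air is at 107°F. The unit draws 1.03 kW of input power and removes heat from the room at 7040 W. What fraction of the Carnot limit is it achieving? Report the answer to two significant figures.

Converting, Q̇_C = 7040 W = 7.040 kW, so COP_actual = Q̇_C/Ẇ = 7.040/1.030 = 6.835.
In absolute terms T_C = 298.15 K and T_H = 314.82 K, so ΔT = 16.67 K.
COP_Carnot = T_C/ΔT = 298.15/16.67 = 17.89.
η_II = COP_actual/COP_Carnot = 6.835/17.89 = 0.3821.

0.38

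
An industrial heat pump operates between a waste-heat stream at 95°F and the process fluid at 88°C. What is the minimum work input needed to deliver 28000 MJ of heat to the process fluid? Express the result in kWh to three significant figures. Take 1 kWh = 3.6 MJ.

1140 kWh

In absolute terms T_C = 308.15 K and T_H = 361.15 K, so ΔT = 53.00 K.
The reversible limit is COP_HP = T_H/ΔT = 6.814, so W_min = Q_H/COP = Q_H·ΔT/T_H.
W_min = 28000 × 53.00/361.15 = 4109 MJ = 1141 kWh.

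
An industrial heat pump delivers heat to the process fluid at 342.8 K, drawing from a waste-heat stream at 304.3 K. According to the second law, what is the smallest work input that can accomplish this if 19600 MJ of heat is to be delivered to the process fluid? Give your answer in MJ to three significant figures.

2200 MJ

The reservoir spacing is ΔT = 342.8 − 304.3 = 38.50 K.
The reversible limit is COP_HP = T_H/ΔT = 8.904, so W_min = Q_H/COP = Q_H·ΔT/T_H.
W_min = 19600 × 38.50/342.80 = 2201 MJ.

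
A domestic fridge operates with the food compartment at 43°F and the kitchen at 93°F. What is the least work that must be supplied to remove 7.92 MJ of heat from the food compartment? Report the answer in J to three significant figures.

788000 J

In absolute terms T_C = 279.26 K and T_H = 307.04 K, so ΔT = 27.78 K.
The reversible limit is COP_R = T_C/ΔT = 10.05, so W_min = Q_C/COP = Q_C·ΔT/T_C.
W_min = 7.920 × 27.78/279.26 = 0.7878 MJ = 787800 J.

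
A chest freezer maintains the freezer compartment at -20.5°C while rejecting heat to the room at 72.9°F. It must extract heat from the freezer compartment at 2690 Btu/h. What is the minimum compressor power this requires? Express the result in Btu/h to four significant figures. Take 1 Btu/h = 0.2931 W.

460.2 Btu/h

In absolute terms T_C = 252.65 K and T_H = 295.87 K, so ΔT = 43.22 K.
COP_Carnot = T_C/ΔT = 252.65/43.22 = 5.845.
Ẇ_min = Q̇/COP_Carnot = 2690/5.845 = 460.2 Btu/h.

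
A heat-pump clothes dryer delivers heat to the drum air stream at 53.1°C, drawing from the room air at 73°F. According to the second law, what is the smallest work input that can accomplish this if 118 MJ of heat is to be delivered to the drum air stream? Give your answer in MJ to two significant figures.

In absolute terms T_C = 295.93 K and T_H = 326.25 K, so ΔT = 30.32 K.
The reversible limit is COP_HP = T_H/ΔT = 10.76, so W_min = Q_H/COP = Q_H·ΔT/T_H.
W_min = 118.0 × 30.32/326.25 = 10.97 MJ.

11 MJ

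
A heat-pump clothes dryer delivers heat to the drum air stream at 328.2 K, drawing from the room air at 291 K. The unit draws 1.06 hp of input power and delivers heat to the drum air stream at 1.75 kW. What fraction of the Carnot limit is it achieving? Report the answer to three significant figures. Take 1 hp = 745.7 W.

0.251

Converting, Q̇_H = 1.750 kW = 2.347 hp, so COP_actual = Q̇_H/Ẇ = 2.347/1.060 = 2.214.
The reservoir spacing is ΔT = 328.2 − 291 = 37.20 K.
COP_Carnot = T_H/ΔT = 328.20/37.20 = 8.823.
η_II = COP_actual/COP_Carnot = 2.214/8.823 = 0.2509.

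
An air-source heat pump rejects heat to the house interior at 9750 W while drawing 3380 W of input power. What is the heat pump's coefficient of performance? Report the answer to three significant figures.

The first law gives Q̇_H = Q̇_C + Ẇ, so the three rates are Q̇_C = 6370, Q̇_H = 9750, Ẇ = 3380 W.
COP_HP = Q̇_H/Ẇ = 9750/3380 = 2.885.

2.88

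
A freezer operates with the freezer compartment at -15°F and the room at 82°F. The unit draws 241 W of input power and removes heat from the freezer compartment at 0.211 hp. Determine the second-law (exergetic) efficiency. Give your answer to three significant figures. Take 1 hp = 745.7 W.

Converting, Q̇_C = 0.2110 hp = 157.3 W, so COP_actual = Q̇_C/Ẇ = 157.3/241.0 = 0.6529.
In absolute terms T_C = 247.04 K and T_H = 300.93 K, so ΔT = 53.89 K.
COP_Carnot = T_C/ΔT = 247.04/53.89 = 4.584.
η_II = COP_actual/COP_Carnot = 0.6529/4.584 = 0.1424.

0.142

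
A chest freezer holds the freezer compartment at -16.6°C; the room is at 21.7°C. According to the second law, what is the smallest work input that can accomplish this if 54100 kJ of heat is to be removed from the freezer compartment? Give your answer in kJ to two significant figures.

In absolute terms T_C = 256.55 K and T_H = 294.85 K, so ΔT = 38.30 K.
The reversible limit is COP_R = T_C/ΔT = 6.698, so W_min = Q_C/COP = Q_C·ΔT/T_C.
W_min = 54100 × 38.30/256.55 = 8077 kJ.

8100 kJ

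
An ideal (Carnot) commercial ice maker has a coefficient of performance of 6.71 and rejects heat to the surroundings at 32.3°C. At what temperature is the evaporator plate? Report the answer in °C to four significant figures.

For a Carnot refrigerator COP_R = T_C/(T_H − T_C), so T_C = COP·T_H/(1 + COP).
With T_H = 305.45 K, T_C = 6.71 × 305.45/7.710 = 265.83 K.
Converting, 265.83 K = -7.32°C.

-7.317 °C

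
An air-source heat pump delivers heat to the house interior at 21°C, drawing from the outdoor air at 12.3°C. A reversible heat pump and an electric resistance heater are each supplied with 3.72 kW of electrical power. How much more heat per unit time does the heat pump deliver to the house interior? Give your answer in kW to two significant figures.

In absolute terms T_C = 285.45 K and T_H = 294.15 K, so ΔT = 8.700 K.
COP_Carnot = T_H/ΔT = 294.15/8.700 = 33.81.
The heat pump delivers Q̇_H = COP × Ẇ = 125.8 kW; the resistance heater delivers Ẇ = 3.720 kW.
Extra = (COP − 1)·Ẇ = 122.1 kW.

120 kW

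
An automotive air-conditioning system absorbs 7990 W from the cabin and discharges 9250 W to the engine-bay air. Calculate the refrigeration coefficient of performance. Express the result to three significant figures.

The first law gives Q̇_H = Q̇_C + Ẇ, so the three rates are Q̇_C = 7990, Q̇_H = 9250, Ẇ = 1260 W.
COP_R = Q̇_C/Ẇ = 7990/1260 = 6.341.

6.34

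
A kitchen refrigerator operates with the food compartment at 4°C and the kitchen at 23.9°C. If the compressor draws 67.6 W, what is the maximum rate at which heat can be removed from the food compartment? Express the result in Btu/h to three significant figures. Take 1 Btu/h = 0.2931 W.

In absolute terms T_C = 277.15 K and T_H = 297.05 K, so ΔT = 19.90 K.
COP_Carnot = T_C/ΔT = 277.15/19.90 = 13.93.
Q̇_max = COP_Carnot × Ẇ = 13.93 × 67.60 W = 941.5 W = 3212 Btu/h.

3210 Btu/h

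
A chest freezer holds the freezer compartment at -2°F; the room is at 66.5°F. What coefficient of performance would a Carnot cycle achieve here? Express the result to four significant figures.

6.681

In absolute terms T_C = 254.26 K and T_H = 292.32 K, so ΔT = 38.06 K.
For a reversible cycle, COP_Carnot = T_C/ΔT = 254.26/38.06 = 6.681.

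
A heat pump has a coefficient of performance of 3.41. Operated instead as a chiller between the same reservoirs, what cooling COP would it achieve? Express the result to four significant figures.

2.410

Since Q_H = Q_C + W for any cycle, COP_R = Q_C/W = Q_H/W − 1.
COP_R = 3.41 − 1 = 2.41.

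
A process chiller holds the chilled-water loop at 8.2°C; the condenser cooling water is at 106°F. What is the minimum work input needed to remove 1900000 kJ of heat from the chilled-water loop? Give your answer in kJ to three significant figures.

In absolute terms T_C = 281.35 K and T_H = 314.26 K, so ΔT = 32.91 K.
The reversible limit is COP_R = T_C/ΔT = 8.549, so W_min = Q_C/COP = Q_C·ΔT/T_C.
W_min = 1900000 × 32.91/281.35 = 222300 kJ.

222000 kJ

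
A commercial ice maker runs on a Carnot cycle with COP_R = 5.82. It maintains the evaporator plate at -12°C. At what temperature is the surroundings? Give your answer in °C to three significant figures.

32.9 °C

COP_R = T_C/(T_H − T_C) gives T_H − T_C = T_C/COP.
With T_C = 261.15 K, T_H = 261.15 × (1 + 1/5.82) = 306.02 K.
Converting, 306.02 K = 32.87°C.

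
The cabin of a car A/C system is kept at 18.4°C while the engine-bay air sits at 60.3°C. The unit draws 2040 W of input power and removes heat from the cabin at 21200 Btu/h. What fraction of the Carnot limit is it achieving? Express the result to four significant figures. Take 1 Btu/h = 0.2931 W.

0.4377

Converting, Q̇_C = 21200 Btu/h = 6214 W, so COP_actual = Q̇_C/Ẇ = 6214/2040 = 3.046.
In absolute terms T_C = 291.55 K and T_H = 333.45 K, so ΔT = 41.90 K.
COP_Carnot = T_C/ΔT = 291.55/41.90 = 6.958.
η_II = COP_actual/COP_Carnot = 3.046/6.958 = 0.4377.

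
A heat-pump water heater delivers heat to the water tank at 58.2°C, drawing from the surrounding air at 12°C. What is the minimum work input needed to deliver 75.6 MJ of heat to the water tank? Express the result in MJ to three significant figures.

10.5 MJ

In absolute terms T_C = 285.15 K and T_H = 331.35 K, so ΔT = 46.20 K.
The reversible limit is COP_HP = T_H/ΔT = 7.172, so W_min = Q_H/COP = Q_H·ΔT/T_H.
W_min = 75.60 × 46.20/331.35 = 10.54 MJ.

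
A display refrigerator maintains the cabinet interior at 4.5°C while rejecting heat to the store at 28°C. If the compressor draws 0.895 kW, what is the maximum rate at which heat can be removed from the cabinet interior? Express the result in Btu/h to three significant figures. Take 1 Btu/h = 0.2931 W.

In absolute terms T_C = 277.65 K and T_H = 301.15 K, so ΔT = 23.50 K.
COP_Carnot = T_C/ΔT = 277.65/23.50 = 11.81.
Q̇_max = COP_Carnot × Ẇ = 11.81 × 0.8950 kW = 10.57 kW = 36080 Btu/h.

36100 Btu/h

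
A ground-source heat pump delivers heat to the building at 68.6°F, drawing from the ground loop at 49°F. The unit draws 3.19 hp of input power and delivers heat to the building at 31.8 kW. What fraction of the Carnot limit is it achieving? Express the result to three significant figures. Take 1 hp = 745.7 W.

0.496

Converting, Q̇_H = 31.80 kW = 42.64 hp, so COP_actual = Q̇_H/Ẇ = 42.64/3.190 = 13.37.
In absolute terms T_C = 282.59 K and T_H = 293.48 K, so ΔT = 10.89 K.
COP_Carnot = T_H/ΔT = 293.48/10.89 = 26.95.
η_II = COP_actual/COP_Carnot = 13.37/26.95 = 0.4960.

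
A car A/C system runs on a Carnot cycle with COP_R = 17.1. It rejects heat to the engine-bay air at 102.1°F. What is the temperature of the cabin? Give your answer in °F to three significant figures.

71.1 °F

For a Carnot refrigerator COP_R = T_C/(T_H − T_C), so T_C = COP·T_H/(1 + COP).
With T_H = 312.09 K, T_C = 17.1 × 312.09/18.10 = 294.85 K.
Converting, 294.85 K = 71.06°F.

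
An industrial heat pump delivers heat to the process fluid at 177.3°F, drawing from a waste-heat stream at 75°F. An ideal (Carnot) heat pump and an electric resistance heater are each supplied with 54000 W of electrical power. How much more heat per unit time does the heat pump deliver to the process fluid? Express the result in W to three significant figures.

In absolute terms T_C = 297.04 K and T_H = 353.87 K, so ΔT = 56.83 K.
COP_Carnot = T_H/ΔT = 353.87/56.83 = 6.226.
The heat pump delivers Q̇_H = COP × Ẇ = 336200 W; the resistance heater delivers Ẇ = 54000 W.
Extra = (COP − 1)·Ẇ = 282200 W.

282000 W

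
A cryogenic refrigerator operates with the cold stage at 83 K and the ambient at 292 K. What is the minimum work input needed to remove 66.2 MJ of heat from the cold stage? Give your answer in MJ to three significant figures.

The reservoir spacing is ΔT = 292 − 83 = 209.0 K.
The reversible limit is COP_R = T_C/ΔT = 0.3971, so W_min = Q_C/COP = Q_C·ΔT/T_C.
W_min = 66.20 × 209.0/83.00 = 166.7 MJ.

167 MJ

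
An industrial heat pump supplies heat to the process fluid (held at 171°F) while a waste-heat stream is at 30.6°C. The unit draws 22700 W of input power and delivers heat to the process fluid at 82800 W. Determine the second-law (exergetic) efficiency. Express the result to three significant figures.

COP_actual = Q̇_H/Ẇ = 82800/22700 = 3.648.
In absolute terms T_C = 303.75 K and T_H = 350.37 K, so ΔT = 46.62 K.
COP_Carnot = T_H/ΔT = 350.37/46.62 = 7.515.
η_II = COP_actual/COP_Carnot = 3.648/7.515 = 0.4854.

0.485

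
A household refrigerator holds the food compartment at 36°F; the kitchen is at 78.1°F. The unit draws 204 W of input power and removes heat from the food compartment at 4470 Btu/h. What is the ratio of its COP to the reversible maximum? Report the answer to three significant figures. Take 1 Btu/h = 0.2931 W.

0.545

Converting, Q̇_C = 4470 Btu/h = 1310 W, so COP_actual = Q̇_C/Ẇ = 1310/204.0 = 6.422.
In absolute terms T_C = 275.37 K and T_H = 298.76 K, so ΔT = 23.39 K.
COP_Carnot = T_C/ΔT = 275.37/23.39 = 11.77.
η_II = COP_actual/COP_Carnot = 6.422/11.77 = 0.5455.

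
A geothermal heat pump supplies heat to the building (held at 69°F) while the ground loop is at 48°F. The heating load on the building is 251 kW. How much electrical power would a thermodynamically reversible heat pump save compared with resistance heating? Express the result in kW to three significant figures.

In absolute terms T_C = 282.04 K and T_H = 293.71 K, so ΔT = 11.67 K.
COP_Carnot = T_H/ΔT = 293.71/11.67 = 25.17.
Resistance heating needs Ẇ_res = Q̇_H = 251.0 kW; the reversible heat pump needs only Ẇ_hp = Q̇_H/COP = 9.970 kW.
Saving = 251.0 − 9.970 = 241.0 kW.

241 kW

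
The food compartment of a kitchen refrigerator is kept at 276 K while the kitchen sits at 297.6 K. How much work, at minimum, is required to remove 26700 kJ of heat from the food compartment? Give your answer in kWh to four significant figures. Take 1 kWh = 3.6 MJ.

The reservoir spacing is ΔT = 297.6 − 276 = 21.60 K.
The reversible limit is COP_R = T_C/ΔT = 12.78, so W_min = Q_C/COP = Q_C·ΔT/T_C.
W_min = 26700 × 21.60/276.00 = 2090 kJ = 0.5804 kWh.

0.5804 kWh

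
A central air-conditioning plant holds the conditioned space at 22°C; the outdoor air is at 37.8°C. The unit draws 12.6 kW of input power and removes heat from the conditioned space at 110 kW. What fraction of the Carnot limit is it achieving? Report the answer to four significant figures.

COP_actual = Q̇_C/Ẇ = 110.0/12.60 = 8.730.
In absolute terms T_C = 295.15 K and T_H = 310.95 K, so ΔT = 15.80 K.
COP_Carnot = T_C/ΔT = 295.15/15.80 = 18.68.
η_II = COP_actual/COP_Carnot = 8.730/18.68 = 0.4673.

0.4673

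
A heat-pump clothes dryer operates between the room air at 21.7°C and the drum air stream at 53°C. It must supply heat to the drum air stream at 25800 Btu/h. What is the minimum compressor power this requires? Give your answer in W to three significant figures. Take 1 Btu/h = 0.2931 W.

In absolute terms T_C = 294.85 K and T_H = 326.15 K, so ΔT = 31.30 K.
COP_Carnot = T_H/ΔT = 326.15/31.30 = 10.42.
Ẇ_min = Q̇/COP_Carnot = 25800/10.42 = 2476 Btu/h = 725.7 W.

726 W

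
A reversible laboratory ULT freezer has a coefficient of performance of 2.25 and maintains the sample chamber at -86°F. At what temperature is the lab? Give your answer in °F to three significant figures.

80.1 °F

COP_R = T_C/(T_H − T_C) gives T_H − T_C = T_C/COP.
With T_C = 207.59 K, T_H = 207.59 × (1 + 1/2.25) = 299.86 K.
Converting, 299.86 K = 80.08°F.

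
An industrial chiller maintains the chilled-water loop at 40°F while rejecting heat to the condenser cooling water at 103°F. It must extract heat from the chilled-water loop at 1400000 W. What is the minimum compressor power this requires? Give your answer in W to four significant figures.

In absolute terms T_C = 277.59 K and T_H = 312.59 K, so ΔT = 35.00 K.
COP_Carnot = T_C/ΔT = 277.59/35.00 = 7.931.
Ẇ_min = Q̇/COP_Carnot = 1400000/7.931 = 176500 W.

176500 W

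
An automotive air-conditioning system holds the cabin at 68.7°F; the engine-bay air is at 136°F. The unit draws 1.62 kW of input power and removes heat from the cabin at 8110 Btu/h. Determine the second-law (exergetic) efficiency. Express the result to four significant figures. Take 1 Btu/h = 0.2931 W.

Converting, Q̇_C = 8110 Btu/h = 2.377 kW, so COP_actual = Q̇_C/Ẇ = 2.377/1.620 = 1.467.
In absolute terms T_C = 293.54 K and T_H = 330.93 K, so ΔT = 37.39 K.
COP_Carnot = T_C/ΔT = 293.54/37.39 = 7.851.
η_II = COP_actual/COP_Carnot = 1.467/7.851 = 0.1869.

0.1869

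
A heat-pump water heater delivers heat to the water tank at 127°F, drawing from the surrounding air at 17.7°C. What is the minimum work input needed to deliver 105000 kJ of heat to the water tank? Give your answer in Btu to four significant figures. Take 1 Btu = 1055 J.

10710 Btu

In absolute terms T_C = 290.85 K and T_H = 325.93 K, so ΔT = 35.08 K.
The reversible limit is COP_HP = T_H/ΔT = 9.292, so W_min = Q_H/COP = Q_H·ΔT/T_H.
W_min = 105000 × 35.08/325.93 = 11300 kJ = 10710 Btu.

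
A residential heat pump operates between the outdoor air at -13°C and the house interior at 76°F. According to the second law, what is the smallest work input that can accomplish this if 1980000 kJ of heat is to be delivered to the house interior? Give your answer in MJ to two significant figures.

250 MJ

In absolute terms T_C = 260.15 K and T_H = 297.59 K, so ΔT = 37.44 K.
The reversible limit is COP_HP = T_H/ΔT = 7.948, so W_min = Q_H/COP = Q_H·ΔT/T_H.
W_min = 1980000 × 37.44/297.59 = 249100 kJ = 249.1 MJ.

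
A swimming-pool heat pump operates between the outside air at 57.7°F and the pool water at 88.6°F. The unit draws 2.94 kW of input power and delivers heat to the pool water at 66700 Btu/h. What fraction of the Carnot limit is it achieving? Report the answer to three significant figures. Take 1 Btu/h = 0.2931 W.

0.375

Converting, Q̇_H = 66700 Btu/h = 19.55 kW, so COP_actual = Q̇_H/Ẇ = 19.55/2.940 = 6.650.
In absolute terms T_C = 287.43 K and T_H = 304.59 K, so ΔT = 17.17 K.
COP_Carnot = T_H/ΔT = 304.59/17.17 = 17.74.
η_II = COP_actual/COP_Carnot = 6.650/17.74 = 0.3748.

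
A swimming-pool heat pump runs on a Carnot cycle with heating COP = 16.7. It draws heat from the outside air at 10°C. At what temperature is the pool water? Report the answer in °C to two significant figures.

COP_HP = T_H/(T_H − T_C) rearranges to T_H = COP·T_C/(COP − 1).
With T_C = 283.15 K, T_H = 16.7 × 283.15/15.70 = 301.19 K.
Converting, 301.19 K = 28.04°C.

28 °C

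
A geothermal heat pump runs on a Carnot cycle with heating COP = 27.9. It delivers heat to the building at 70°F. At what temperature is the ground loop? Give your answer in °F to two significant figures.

51 °F

COP_HP = T_H/(T_H − T_C) gives T_H − T_C = T_H/COP.
With T_H = 294.26 K, T_C = 294.26 × (1 − 1/27.9) = 283.71 K.
Converting, 283.71 K = 51.02°F.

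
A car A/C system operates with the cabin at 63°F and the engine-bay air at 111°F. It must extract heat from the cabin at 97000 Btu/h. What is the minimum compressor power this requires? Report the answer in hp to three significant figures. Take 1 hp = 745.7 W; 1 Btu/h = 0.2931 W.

3.50 hp

In absolute terms T_C = 290.37 K and T_H = 317.04 K, so ΔT = 26.67 K.
COP_Carnot = T_C/ΔT = 290.37/26.67 = 10.89.
Ẇ_min = Q̇/COP_Carnot = 97000/10.89 = 8908 Btu/h = 3.501 hp.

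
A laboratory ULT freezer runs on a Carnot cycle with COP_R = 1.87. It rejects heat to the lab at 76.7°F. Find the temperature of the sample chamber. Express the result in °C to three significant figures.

-79.0 °C

For a Carnot refrigerator COP_R = T_C/(T_H − T_C), so T_C = COP·T_H/(1 + COP).
With T_H = 297.98 K, T_C = 1.87 × 297.98/2.870 = 194.16 K.
Converting, 194.16 K = -78.99°C.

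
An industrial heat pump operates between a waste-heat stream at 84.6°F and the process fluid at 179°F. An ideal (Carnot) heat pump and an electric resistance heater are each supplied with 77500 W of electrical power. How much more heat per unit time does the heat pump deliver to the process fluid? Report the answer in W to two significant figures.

In absolute terms T_C = 302.37 K and T_H = 354.82 K, so ΔT = 52.44 K.
COP_Carnot = T_H/ΔT = 354.82/52.44 = 6.766.
The heat pump delivers Q̇_H = COP × Ẇ = 524300 W; the resistance heater delivers Ẇ = 77500 W.
Extra = (COP − 1)·Ẇ = 446800 W.

450000 W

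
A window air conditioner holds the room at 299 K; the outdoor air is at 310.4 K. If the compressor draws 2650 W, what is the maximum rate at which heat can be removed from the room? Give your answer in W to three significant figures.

69500 W

The reservoir spacing is ΔT = 310.4 − 299 = 11.40 K.
COP_Carnot = T_C/ΔT = 299.00/11.40 = 26.23.
Q̇_max = COP_Carnot × Ẇ = 26.23 × 2650 W = 69500 W.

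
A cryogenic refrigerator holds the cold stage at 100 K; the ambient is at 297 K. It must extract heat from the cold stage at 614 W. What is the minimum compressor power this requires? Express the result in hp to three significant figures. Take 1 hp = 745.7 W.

The reservoir spacing is ΔT = 297 − 100 = 197.0 K.
COP_Carnot = T_C/ΔT = 100.00/197.0 = 0.5076.
Ẇ_min = Q̇/COP_Carnot = 614.0/0.5076 = 1210 W = 1.622 hp.

1.62 hp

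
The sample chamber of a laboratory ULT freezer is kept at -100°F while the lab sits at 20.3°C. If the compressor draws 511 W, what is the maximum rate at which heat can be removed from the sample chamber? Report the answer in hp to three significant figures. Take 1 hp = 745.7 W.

1.46 hp

In absolute terms T_C = 199.82 K and T_H = 293.45 K, so ΔT = 93.63 K.
COP_Carnot = T_C/ΔT = 199.82/93.63 = 2.134.
Q̇_max = COP_Carnot × Ẇ = 2.134 × 511.0 W = 1090 W = 1.462 hp.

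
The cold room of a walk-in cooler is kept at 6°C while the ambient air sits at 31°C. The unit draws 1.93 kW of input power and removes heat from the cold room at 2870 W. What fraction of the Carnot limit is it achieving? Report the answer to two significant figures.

0.13

Converting, Q̇_C = 2870 W = 2.870 kW, so COP_actual = Q̇_C/Ẇ = 2.870/1.930 = 1.487.
In absolute terms T_C = 279.15 K and T_H = 304.15 K, so ΔT = 25.00 K.
COP_Carnot = T_C/ΔT = 279.15/25.00 = 11.17.
η_II = COP_actual/COP_Carnot = 1.487/11.17 = 0.1332.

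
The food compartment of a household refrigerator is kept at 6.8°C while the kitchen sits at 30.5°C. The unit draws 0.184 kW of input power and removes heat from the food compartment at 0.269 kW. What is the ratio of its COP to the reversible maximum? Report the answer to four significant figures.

COP_actual = Q̇_C/Ẇ = 0.2690/0.1840 = 1.462.
In absolute terms T_C = 279.95 K and T_H = 303.65 K, so ΔT = 23.70 K.
COP_Carnot = T_C/ΔT = 279.95/23.70 = 11.81.
η_II = COP_actual/COP_Carnot = 1.462/11.81 = 0.1238.

0.1238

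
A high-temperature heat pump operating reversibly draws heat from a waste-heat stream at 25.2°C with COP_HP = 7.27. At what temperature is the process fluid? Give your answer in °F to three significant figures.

COP_HP = T_H/(T_H − T_C) rearranges to T_H = COP·T_C/(COP − 1).
With T_C = 298.35 K, T_H = 7.27 × 298.35/6.270 = 345.93 K.
Converting, 345.93 K = 163.01°F.

163 °F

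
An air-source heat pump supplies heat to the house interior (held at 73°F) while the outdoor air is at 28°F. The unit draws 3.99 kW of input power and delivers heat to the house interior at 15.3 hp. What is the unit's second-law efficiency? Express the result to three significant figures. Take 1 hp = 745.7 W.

Converting, Q̇_H = 15.30 hp = 11.41 kW, so COP_actual = Q̇_H/Ẇ = 11.41/3.990 = 2.859.
In absolute terms T_C = 270.93 K and T_H = 295.93 K, so ΔT = 25.00 K.
COP_Carnot = T_H/ΔT = 295.93/25.00 = 11.84.
η_II = COP_actual/COP_Carnot = 2.859/11.84 = 0.2416.

0.242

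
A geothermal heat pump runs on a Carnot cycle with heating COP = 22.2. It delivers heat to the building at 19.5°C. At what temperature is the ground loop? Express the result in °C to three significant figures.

6.32 °C

COP_HP = T_H/(T_H − T_C) gives T_H − T_C = T_H/COP.
With T_H = 292.65 K, T_C = 292.65 × (1 − 1/22.2) = 279.47 K.
Converting, 279.47 K = 6.32°C.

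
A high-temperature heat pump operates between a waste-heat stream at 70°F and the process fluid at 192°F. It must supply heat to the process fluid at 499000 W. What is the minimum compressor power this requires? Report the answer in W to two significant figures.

In absolute terms T_C = 294.26 K and T_H = 362.04 K, so ΔT = 67.78 K.
COP_Carnot = T_H/ΔT = 362.04/67.78 = 5.342.
Ẇ_min = Q̇/COP_Carnot = 499000/5.342 = 93420 W.

93000 W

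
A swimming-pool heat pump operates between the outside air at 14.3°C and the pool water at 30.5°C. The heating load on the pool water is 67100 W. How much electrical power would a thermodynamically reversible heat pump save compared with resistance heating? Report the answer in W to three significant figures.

In absolute terms T_C = 287.45 K and T_H = 303.65 K, so ΔT = 16.20 K.
COP_Carnot = T_H/ΔT = 303.65/16.20 = 18.74.
Resistance heating needs Ẇ_res = Q̇_H = 67100 W; the reversible heat pump needs only Ẇ_hp = Q̇_H/COP = 3580 W.
Saving = 67100 − 3580 = 63520 W.

63500 W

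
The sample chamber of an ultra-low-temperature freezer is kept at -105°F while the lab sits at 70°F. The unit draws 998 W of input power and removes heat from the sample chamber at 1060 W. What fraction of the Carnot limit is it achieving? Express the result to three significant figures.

COP_actual = Q̇_C/Ẇ = 1060/998.0 = 1.062.
In absolute terms T_C = 197.04 K and T_H = 294.26 K, so ΔT = 97.22 K.
COP_Carnot = T_C/ΔT = 197.04/97.22 = 2.027.
η_II = COP_actual/COP_Carnot = 1.062/2.027 = 0.5241.

0.524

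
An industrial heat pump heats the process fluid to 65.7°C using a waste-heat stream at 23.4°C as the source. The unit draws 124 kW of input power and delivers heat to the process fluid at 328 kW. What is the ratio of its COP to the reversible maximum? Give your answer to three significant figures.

COP_actual = Q̇_H/Ẇ = 328.0/124.0 = 2.645.
In absolute terms T_C = 296.55 K and T_H = 338.85 K, so ΔT = 42.30 K.
COP_Carnot = T_H/ΔT = 338.85/42.30 = 8.011.
η_II = COP_actual/COP_Carnot = 2.645/8.011 = 0.3302.

0.330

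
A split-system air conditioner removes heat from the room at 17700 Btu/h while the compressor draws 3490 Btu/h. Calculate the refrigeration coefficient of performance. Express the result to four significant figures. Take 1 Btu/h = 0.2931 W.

5.072

The first law gives Q̇_H = Q̇_C + Ẇ, so the three rates are Q̇_C = 17700, Q̇_H = 21190, Ẇ = 3490 Btu/h.
COP_R = Q̇_C/Ẇ = 17700/3490 = 5.072.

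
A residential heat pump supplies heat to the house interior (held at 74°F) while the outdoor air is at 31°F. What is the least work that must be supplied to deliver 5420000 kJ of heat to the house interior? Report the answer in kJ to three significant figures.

437000 kJ

In absolute terms T_C = 272.59 K and T_H = 296.48 K, so ΔT = 23.89 K.
The reversible limit is COP_HP = T_H/ΔT = 12.41, so W_min = Q_H/COP = Q_H·ΔT/T_H.
W_min = 5420000 × 23.89/296.48 = 436700 kJ.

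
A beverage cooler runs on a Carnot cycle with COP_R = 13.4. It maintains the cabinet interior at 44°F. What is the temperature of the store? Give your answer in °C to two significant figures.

28 °C

COP_R = T_C/(T_H − T_C) gives T_H − T_C = T_C/COP.
With T_C = 279.82 K, T_H = 279.82 × (1 + 1/13.4) = 300.70 K.
Converting, 300.70 K = 27.55°C.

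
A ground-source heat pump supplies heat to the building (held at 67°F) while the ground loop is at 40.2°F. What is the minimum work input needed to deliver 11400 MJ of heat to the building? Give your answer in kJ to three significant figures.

580000 kJ

In absolute terms T_C = 277.71 K and T_H = 292.59 K, so ΔT = 14.89 K.
The reversible limit is COP_HP = T_H/ΔT = 19.65, so W_min = Q_H/COP = Q_H·ΔT/T_H.
W_min = 11400 × 14.89/292.59 = 580.1 MJ = 580100 kJ.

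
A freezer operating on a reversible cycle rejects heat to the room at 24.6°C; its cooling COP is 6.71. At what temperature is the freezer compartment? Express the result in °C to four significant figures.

-14.02 °C

For a Carnot refrigerator COP_R = T_C/(T_H − T_C), so T_C = COP·T_H/(1 + COP).
With T_H = 297.75 K, T_C = 6.71 × 297.75/7.710 = 259.13 K.
Converting, 259.13 K = -14.02°C.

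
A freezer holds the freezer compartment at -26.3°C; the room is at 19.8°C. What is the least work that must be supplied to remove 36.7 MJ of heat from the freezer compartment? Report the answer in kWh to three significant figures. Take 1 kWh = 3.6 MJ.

1.90 kWh

In absolute terms T_C = 246.85 K and T_H = 292.95 K, so ΔT = 46.10 K.
The reversible limit is COP_R = T_C/ΔT = 5.355, so W_min = Q_C/COP = Q_C·ΔT/T_C.
W_min = 36.70 × 46.10/246.85 = 6.854 MJ = 1.904 kWh.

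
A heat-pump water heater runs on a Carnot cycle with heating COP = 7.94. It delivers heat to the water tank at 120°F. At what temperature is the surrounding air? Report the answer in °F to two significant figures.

47 °F

COP_HP = T_H/(T_H − T_C) gives T_H − T_C = T_H/COP.
With T_H = 322.04 K, T_C = 322.04 × (1 − 1/7.94) = 281.48 K.
Converting, 281.48 K = 46.99°F.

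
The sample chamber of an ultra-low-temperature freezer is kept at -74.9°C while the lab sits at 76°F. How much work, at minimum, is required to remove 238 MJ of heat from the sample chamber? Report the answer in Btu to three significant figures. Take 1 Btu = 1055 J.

113000 Btu

In absolute terms T_C = 198.25 K and T_H = 297.59 K, so ΔT = 99.34 K.
The reversible limit is COP_R = T_C/ΔT = 1.996, so W_min = Q_C/COP = Q_C·ΔT/T_C.
W_min = 238.0 × 99.34/198.25 = 119.3 MJ = 113000 Btu.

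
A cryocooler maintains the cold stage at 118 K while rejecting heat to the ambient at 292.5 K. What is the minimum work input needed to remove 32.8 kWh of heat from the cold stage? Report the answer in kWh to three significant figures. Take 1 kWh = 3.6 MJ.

48.5 kWh

The reservoir spacing is ΔT = 292.5 − 118 = 174.5 K.
The reversible limit is COP_R = T_C/ΔT = 0.6762, so W_min = Q_C/COP = Q_C·ΔT/T_C.
W_min = 32.80 × 174.5/118.00 = 48.51 kWh.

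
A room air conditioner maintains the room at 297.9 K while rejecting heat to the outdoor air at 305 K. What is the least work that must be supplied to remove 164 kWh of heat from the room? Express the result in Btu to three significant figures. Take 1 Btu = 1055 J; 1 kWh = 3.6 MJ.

13300 Btu

The reservoir spacing is ΔT = 305 − 297.9 = 7.100 K.
The reversible limit is COP_R = T_C/ΔT = 41.96, so W_min = Q_C/COP = Q_C·ΔT/T_C.
W_min = 164.0 × 7.100/297.90 = 3.909 kWh = 13340 Btu.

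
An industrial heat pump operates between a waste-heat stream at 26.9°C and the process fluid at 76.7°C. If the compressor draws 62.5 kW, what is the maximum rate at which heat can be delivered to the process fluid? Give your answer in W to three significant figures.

In absolute terms T_C = 300.05 K and T_H = 349.85 K, so ΔT = 49.80 K.
COP_Carnot = T_H/ΔT = 349.85/49.80 = 7.025.
Q̇_max = COP_Carnot × Ẇ = 7.025 × 62.50 kW = 439.1 kW = 439100 W.

439000 W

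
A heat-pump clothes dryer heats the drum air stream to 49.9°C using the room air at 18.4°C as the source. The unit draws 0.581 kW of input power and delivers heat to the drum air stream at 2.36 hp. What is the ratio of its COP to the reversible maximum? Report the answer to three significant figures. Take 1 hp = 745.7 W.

Converting, Q̇_H = 2.360 hp = 1.760 kW, so COP_actual = Q̇_H/Ẇ = 1.760/0.5810 = 3.029.
In absolute terms T_C = 291.55 K and T_H = 323.05 K, so ΔT = 31.50 K.
COP_Carnot = T_H/ΔT = 323.05/31.50 = 10.26.
η_II = COP_actual/COP_Carnot = 3.029/10.26 = 0.2954.

0.295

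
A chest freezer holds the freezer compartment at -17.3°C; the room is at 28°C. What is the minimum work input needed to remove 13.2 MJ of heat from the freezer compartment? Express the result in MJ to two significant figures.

2.3 MJ

In absolute terms T_C = 255.85 K and T_H = 301.15 K, so ΔT = 45.30 K.
The reversible limit is COP_R = T_C/ΔT = 5.648, so W_min = Q_C/COP = Q_C·ΔT/T_C.
W_min = 13.20 × 45.30/255.85 = 2.337 MJ.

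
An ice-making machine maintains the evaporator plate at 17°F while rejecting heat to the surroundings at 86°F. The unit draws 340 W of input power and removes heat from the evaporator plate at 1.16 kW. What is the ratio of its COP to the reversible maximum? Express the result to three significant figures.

Converting, Q̇_C = 1.160 kW = 1160 W, so COP_actual = Q̇_C/Ẇ = 1160/340.0 = 3.412.
In absolute terms T_C = 264.82 K and T_H = 303.15 K, so ΔT = 38.33 K.
COP_Carnot = T_C/ΔT = 264.82/38.33 = 6.908.
η_II = COP_actual/COP_Carnot = 3.412/6.908 = 0.4939.

0.494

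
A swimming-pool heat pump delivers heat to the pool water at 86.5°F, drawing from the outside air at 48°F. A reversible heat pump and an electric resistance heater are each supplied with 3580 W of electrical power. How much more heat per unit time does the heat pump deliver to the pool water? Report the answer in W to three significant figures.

In absolute terms T_C = 282.04 K and T_H = 303.43 K, so ΔT = 21.39 K.
COP_Carnot = T_H/ΔT = 303.43/21.39 = 14.19.
The heat pump delivers Q̇_H = COP × Ẇ = 50790 W; the resistance heater delivers Ẇ = 3580 W.
Extra = (COP − 1)·Ẇ = 47210 W.

47200 W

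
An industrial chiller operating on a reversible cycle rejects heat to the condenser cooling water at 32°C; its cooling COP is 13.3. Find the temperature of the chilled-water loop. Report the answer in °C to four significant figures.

10.66 °C

For a Carnot refrigerator COP_R = T_C/(T_H − T_C), so T_C = COP·T_H/(1 + COP).
With T_H = 305.15 K, T_C = 13.3 × 305.15/14.30 = 283.81 K.
Converting, 283.81 K = 10.66°C.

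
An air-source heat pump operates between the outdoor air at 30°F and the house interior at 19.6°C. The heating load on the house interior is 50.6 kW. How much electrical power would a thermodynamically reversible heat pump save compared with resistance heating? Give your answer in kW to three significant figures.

47.0 kW

In absolute terms T_C = 272.04 K and T_H = 292.75 K, so ΔT = 20.71 K.
COP_Carnot = T_H/ΔT = 292.75/20.71 = 14.13.
Resistance heating needs Ẇ_res = Q̇_H = 50.60 kW; the reversible heat pump needs only Ẇ_hp = Q̇_H/COP = 3.580 kW.
Saving = 50.60 − 3.580 = 47.02 kW.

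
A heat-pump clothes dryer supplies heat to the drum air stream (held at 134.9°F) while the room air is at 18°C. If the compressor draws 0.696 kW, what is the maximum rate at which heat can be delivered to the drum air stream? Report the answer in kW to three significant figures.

5.87 kW

In absolute terms T_C = 291.15 K and T_H = 330.32 K, so ΔT = 39.17 K.
COP_Carnot = T_H/ΔT = 330.32/39.17 = 8.434.
Q̇_max = COP_Carnot × Ẇ = 8.434 × 0.6960 kW = 5.870 kW.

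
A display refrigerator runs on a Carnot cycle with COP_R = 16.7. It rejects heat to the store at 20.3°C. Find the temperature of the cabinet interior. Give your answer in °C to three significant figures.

For a Carnot refrigerator COP_R = T_C/(T_H − T_C), so T_C = COP·T_H/(1 + COP).
With T_H = 293.45 K, T_C = 16.7 × 293.45/17.70 = 276.87 K.
Converting, 276.87 K = 3.72°C.

3.72 °C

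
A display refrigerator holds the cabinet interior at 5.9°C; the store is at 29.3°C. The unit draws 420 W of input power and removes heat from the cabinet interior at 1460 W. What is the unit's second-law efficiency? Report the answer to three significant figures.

0.291

COP_actual = Q̇_C/Ẇ = 1460/420.0 = 3.476.
In absolute terms T_C = 279.05 K and T_H = 302.45 K, so ΔT = 23.40 K.
COP_Carnot = T_C/ΔT = 279.05/23.40 = 11.93.
η_II = COP_actual/COP_Carnot = 3.476/11.93 = 0.2915.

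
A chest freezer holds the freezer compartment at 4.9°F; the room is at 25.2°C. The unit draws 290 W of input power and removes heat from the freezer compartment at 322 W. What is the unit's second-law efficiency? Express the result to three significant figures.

0.173

COP_actual = Q̇_C/Ẇ = 322.0/290.0 = 1.110.
In absolute terms T_C = 258.09 K and T_H = 298.35 K, so ΔT = 40.26 K.
COP_Carnot = T_C/ΔT = 258.09/40.26 = 6.411.
η_II = COP_actual/COP_Carnot = 1.110/6.411 = 0.1732.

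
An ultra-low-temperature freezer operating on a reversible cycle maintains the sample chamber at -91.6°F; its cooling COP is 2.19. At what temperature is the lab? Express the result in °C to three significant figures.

24.7 °C

COP_R = T_C/(T_H − T_C) gives T_H − T_C = T_C/COP.
With T_C = 204.48 K, T_H = 204.48 × (1 + 1/2.19) = 297.85 K.
Converting, 297.85 K = 24.70°C.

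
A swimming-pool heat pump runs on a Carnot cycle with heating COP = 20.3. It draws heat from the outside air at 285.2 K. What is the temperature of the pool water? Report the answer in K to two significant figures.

300 K

COP_HP = T_H/(T_H − T_C) rearranges to T_H = COP·T_C/(COP − 1).
With T_C = 285.20 K, T_H = 20.3 × 285.20/19.30 = 299.98 K.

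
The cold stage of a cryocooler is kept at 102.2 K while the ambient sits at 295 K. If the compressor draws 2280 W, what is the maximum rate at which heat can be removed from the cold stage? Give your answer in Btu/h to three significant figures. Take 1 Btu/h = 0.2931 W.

4120 Btu/h

The reservoir spacing is ΔT = 295 − 102.2 = 192.8 K.
COP_Carnot = T_C/ΔT = 102.20/192.8 = 0.5301.
Q̇_max = COP_Carnot × Ẇ = 0.5301 × 2280 W = 1209 W = 4123 Btu/h.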